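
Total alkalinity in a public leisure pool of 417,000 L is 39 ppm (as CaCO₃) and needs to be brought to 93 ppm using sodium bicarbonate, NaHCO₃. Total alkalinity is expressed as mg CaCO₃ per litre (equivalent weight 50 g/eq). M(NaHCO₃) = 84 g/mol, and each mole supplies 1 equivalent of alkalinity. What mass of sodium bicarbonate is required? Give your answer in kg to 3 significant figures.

Alkalinity to add: (93 − 39) = 54 mg/L as CaCO₃ × 417,000 L = 22,520 g as CaCO₃.
Equivalents: 22,520 g ÷ 50 g/eq = 450.4 eq.
NaHCO₃ supplies 1 eq per mole → 450.4 mol.
Mass: 450.4 mol × 84 g/mol = 37,830 g.

37.8 kg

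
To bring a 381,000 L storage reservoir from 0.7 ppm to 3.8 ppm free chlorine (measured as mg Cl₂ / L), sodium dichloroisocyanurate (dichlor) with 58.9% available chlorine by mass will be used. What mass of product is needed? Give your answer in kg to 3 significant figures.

2.01 kg

Chlorine deficit: 3.8 − 0.7 = 3.1 ppm = 3.1 mg/L as Cl₂.
Cl₂ equivalent needed: 3.1 mg/L × 381,000 L = 1,181,000 mg = 1181 g.
Product at 58.9% available chlorine: 1181 / 0.589 = 2005 g.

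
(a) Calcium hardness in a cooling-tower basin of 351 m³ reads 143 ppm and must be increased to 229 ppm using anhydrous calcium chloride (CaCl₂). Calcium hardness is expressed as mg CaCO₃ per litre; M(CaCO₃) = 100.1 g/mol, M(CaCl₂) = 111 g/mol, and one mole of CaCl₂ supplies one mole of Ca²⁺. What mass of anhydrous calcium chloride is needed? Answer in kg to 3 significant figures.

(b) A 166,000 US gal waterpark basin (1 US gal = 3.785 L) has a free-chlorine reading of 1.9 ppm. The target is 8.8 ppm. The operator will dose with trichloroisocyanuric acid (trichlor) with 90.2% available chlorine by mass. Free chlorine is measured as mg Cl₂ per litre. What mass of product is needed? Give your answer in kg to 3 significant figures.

(a) 33.5 kg; (b) 4.81 kg

(a) Volume: 351 m³ = 351,000 L.
(a) Hardness to add: (229 − 143) = 86 mg/L as CaCO₃ × 351,000 L = 30,190 g as CaCO₃.
(a) Moles of Ca²⁺ (1 mol Ca²⁺ ≡ 1 mol CaCO₃): 30,190 / 100.1 g/mol = 301.6 mol.
(a) Mass of CaCl₂: 301.6 × 111 = 33,470 g.

(b) Volume: 166,000 US gal × 3.785 L/gal = 628,310 L.
(b) Chlorine deficit: 8.8 − 1.9 = 6.9 ppm = 6.9 mg/L as Cl₂.
(b) Cl₂ equivalent needed: 6.9 mg/L × 628,310 L = 4,335,000 mg = 4335 g.
(b) Product at 90.2% available chlorine: 4335 / 0.902 = 4806 g.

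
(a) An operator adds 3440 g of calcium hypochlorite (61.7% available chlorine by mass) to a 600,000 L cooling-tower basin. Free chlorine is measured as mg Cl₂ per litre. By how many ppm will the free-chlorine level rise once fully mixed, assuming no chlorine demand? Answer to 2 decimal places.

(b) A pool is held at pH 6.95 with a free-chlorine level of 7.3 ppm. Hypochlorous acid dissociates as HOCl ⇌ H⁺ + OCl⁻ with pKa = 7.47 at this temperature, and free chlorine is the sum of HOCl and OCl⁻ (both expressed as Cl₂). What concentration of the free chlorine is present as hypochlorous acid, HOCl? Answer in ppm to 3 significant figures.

(a) Available chlorine delivered: 3440 g × 0.617 = 2122 g as Cl₂.
(a) Concentration rise: 2122 g / 600,000 L = 3.537 mg/L = 3.54 ppm.

(b) [OCl⁻]/[HOCl] = 10^(pH − pKa) = 10^(6.95 − 7.47) = 10^-0.52 = 0.302.
(b) Fraction as HOCl = 1 / (1 + 0.302) = 0.7681.
(b) HOCl = 0.7681 × 7.3 ppm = 5.607 ppm.

(a) 3.54 ppm; (b) 5.61 ppm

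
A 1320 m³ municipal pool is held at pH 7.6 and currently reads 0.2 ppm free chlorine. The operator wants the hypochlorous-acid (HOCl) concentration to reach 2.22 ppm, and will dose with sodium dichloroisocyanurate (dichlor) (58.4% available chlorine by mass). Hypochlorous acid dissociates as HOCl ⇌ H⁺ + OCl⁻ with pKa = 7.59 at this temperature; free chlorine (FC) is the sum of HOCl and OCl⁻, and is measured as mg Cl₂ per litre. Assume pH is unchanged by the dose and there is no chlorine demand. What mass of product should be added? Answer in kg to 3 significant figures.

9.70 kg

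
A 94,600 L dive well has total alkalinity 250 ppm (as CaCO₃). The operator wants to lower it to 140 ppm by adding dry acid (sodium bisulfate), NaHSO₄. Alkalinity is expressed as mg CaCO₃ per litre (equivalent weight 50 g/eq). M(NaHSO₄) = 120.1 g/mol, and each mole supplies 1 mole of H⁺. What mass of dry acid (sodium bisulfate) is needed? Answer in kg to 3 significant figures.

25.0 kg

Alkalinity to neutralize: (250 − 140) = 110 mg/L as CaCO₃ × 94,600 L = 10,410 g as CaCO₃.
Equivalents of H⁺ required: 10,410 ÷ 50 g/eq = 208.1 eq = 208.1 mol NaHSO₄.
Mass of NaHSO₄: 208.1 × 120.1 = 25,000 g.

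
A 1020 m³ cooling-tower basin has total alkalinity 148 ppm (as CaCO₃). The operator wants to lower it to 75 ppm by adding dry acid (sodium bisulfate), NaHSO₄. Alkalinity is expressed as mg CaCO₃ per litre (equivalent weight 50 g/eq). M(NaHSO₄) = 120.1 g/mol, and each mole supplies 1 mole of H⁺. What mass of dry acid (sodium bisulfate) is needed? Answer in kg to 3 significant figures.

Volume: 1020 m³ = 1,020,000 L.
Alkalinity to neutralize: (148 − 75) = 73 mg/L as CaCO₃ × 1,020,000 L = 74,460 g as CaCO₃.
Equivalents of H⁺ required: 74,460 ÷ 50 g/eq = 1489 eq = 1489 mol NaHSO₄.
Mass of NaHSO₄: 1489 × 120.1 = 178,900 g.

179 kg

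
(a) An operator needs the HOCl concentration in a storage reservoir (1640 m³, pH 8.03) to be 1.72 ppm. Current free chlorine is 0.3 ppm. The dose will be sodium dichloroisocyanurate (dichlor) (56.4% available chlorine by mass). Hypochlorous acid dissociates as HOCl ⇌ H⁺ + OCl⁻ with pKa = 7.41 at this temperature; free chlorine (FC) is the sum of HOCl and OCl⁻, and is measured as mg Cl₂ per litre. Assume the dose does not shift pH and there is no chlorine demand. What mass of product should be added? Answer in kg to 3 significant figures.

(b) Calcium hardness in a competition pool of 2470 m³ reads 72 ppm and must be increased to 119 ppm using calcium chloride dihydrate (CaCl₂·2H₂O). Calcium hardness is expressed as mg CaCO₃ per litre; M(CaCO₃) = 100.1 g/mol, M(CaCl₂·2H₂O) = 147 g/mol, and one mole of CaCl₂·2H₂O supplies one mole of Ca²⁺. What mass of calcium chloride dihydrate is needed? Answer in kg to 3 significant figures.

(a) Volume: 1640 m³ = 1,640,000 L.
(a) [OCl⁻]/[HOCl] = 10^(pH − pKa) = 10^(8.03 − 7.41) = 4.169; fraction as HOCl = 1/(1 + 4.169) = 0.1935.
(a) Free chlorine required for 1.72 ppm HOCl: 1.72 / 0.1935 = 8.89 ppm.
(a) FC to add: 8.89 − 0.3 = 8.59 mg/L as Cl₂.
(a) Cl₂ equivalent: 8.59 mg/L × 1,640,000 L = 14,090 g.
(a) Product at 56.4% available Cl: 14,090 / 0.564 = 24,980 g.

(b) Volume: 2470 m³ = 2,470,000 L.
(b) Hardness to add: (119 − 72) = 47 mg/L as CaCO₃ × 2,470,000 L = 116,100 g as CaCO₃.
(b) Moles of Ca²⁺ (1 mol Ca²⁺ ≡ 1 mol CaCO₃): 116,100 / 100.1 g/mol = 1160 mol.
(b) Mass of CaCl₂·2H₂O: 1160 × 147 = 170,500 g.

(a) 25.0 kg; (b) 170 kg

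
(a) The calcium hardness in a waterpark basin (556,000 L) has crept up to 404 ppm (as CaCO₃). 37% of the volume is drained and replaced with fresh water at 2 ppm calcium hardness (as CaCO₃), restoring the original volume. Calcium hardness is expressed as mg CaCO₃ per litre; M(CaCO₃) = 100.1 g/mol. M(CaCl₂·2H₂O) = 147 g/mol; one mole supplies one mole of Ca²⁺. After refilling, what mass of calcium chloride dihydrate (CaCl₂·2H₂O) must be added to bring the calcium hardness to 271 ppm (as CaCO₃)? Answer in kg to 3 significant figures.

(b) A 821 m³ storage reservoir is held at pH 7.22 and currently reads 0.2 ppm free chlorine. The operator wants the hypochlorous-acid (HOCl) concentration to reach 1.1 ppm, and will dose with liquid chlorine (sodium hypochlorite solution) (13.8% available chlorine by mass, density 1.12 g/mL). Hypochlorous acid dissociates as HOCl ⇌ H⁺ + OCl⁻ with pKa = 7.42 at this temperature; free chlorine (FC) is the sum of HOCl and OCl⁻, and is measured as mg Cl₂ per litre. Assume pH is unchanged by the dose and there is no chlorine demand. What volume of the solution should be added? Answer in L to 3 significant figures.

(a) After draining 37% and refilling: 404 × 0.63 + 2 × 0.37 = 255.26 ppm.
(a) Deficit to target: 271 − 255.26 = 15.74 mg/L.
(a) As CaCO₃: 15.74 mg/L × 556,000 L = 8751 g; ÷ 100.1 = 87.43 mol Ca²⁺.
(a) Mass: 87.43 × 147 = 12,850 g.

(b) Volume: 821 m³ = 821,000 L.
(b) [OCl⁻]/[HOCl] = 10^(pH − pKa) = 10^(7.22 − 7.42) = 0.631; fraction as HOCl = 1/(1 + 0.631) = 0.6131.
(b) Free chlorine required for 1.1 ppm HOCl: 1.1 / 0.6131 = 1.794 ppm.
(b) FC to add: 1.794 − 0.2 = 1.594 mg/L as Cl₂.
(b) Cl₂ equivalent: 1.594 mg/L × 821,000 L = 1309 g.
(b) Product at 13.8% available Cl: 1309 / 0.138 = 9483 g.
(b) Volume: 9483 g ÷ 1.12 g/mL = 8467 mL.

(a) 12.9 kg; (b) 8.47 L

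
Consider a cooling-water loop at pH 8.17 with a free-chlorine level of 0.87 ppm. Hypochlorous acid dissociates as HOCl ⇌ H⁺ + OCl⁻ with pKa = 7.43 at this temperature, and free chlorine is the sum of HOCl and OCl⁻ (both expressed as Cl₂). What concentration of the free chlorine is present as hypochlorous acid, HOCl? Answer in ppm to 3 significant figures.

0.134 ppm

[OCl⁻]/[HOCl] = 10^(pH − pKa) = 10^(8.17 − 7.43) = 10^0.74 = 5.495.
Fraction as HOCl = 1 / (1 + 5.495) = 0.154.
HOCl = 0.154 × 0.87 ppm = 0.1339 ppm.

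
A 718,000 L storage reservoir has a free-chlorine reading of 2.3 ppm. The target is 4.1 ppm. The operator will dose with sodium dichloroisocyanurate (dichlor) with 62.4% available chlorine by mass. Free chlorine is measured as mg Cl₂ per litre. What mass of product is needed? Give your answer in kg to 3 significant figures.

Chlorine deficit: 4.1 − 2.3 = 1.8 ppm = 1.8 mg/L as Cl₂.
Cl₂ equivalent needed: 1.8 mg/L × 718,000 L = 1,292,000 mg = 1292 g.
Product at 62.4% available chlorine: 1292 / 0.624 = 2071 g.

2.07 kg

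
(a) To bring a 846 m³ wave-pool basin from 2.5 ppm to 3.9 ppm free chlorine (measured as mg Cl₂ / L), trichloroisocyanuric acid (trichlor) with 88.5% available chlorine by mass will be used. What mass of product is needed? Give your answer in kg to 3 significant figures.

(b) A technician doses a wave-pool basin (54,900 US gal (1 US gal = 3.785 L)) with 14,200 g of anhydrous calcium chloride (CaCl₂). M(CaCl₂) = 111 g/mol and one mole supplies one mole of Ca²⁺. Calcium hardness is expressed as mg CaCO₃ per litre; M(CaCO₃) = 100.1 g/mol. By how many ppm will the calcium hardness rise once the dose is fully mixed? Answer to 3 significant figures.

(a) 1.34 kg; (b) 61.6 ppm

(a) Volume: 846 m³ = 846,000 L.
(a) Chlorine deficit: 3.9 − 2.5 = 1.4 ppm = 1.4 mg/L as Cl₂.
(a) Cl₂ equivalent needed: 1.4 mg/L × 846,000 L = 1,184,000 mg = 1184 g.
(a) Product at 88.5% available chlorine: 1184 / 0.885 = 1338 g.

(b) Volume: 54,900 US gal × 3.785 L/gal = 207,796 L.
(b) Moles of Ca²⁺: 14,200 g ÷ 111 g/mol = 127.9 mol.
(b) As CaCO₃: 127.9 mol × 100.1 g/mol = 12,810 g.
(b) Rise: 12,810 g / 207,796 L × 1000 = 61.63 mg/L.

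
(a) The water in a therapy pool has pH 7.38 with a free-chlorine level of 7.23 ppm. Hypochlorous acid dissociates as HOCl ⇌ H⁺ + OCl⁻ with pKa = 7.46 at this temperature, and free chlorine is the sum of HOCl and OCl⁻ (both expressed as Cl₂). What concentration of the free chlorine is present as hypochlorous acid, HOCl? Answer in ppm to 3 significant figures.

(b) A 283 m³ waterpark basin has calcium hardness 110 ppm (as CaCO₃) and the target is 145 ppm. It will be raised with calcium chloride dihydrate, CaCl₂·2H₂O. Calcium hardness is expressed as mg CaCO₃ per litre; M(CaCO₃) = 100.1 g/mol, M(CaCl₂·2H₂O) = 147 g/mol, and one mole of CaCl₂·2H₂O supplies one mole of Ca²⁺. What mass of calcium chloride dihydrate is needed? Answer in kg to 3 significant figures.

(a) [OCl⁻]/[HOCl] = 10^(pH − pKa) = 10^(7.38 − 7.46) = 10^-0.08 = 0.8318.
(a) Fraction as HOCl = 1 / (1 + 0.8318) = 0.5459.
(a) HOCl = 0.5459 × 7.23 ppm = 3.947 ppm.

(b) Volume: 283 m³ = 283,000 L.
(b) Hardness to add: (145 − 110) = 35 mg/L as CaCO₃ × 283,000 L = 9905 g as CaCO₃.
(b) Moles of Ca²⁺ (1 mol Ca²⁺ ≡ 1 mol CaCO₃): 9905 / 100.1 g/mol = 98.95 mol.
(b) Mass of CaCl₂·2H₂O: 98.95 × 147 = 14,550 g.

(a) 3.95 ppm; (b) 14.5 kg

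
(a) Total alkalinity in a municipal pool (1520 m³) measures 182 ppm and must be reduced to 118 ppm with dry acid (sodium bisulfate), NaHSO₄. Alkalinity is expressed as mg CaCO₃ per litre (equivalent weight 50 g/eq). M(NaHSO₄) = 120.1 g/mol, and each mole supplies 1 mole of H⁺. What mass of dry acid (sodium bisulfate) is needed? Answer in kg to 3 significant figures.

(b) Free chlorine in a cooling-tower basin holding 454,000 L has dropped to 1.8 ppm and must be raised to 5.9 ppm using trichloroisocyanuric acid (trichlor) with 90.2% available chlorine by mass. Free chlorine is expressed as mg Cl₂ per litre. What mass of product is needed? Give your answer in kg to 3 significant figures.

(a) 234 kg; (b) 2.06 kg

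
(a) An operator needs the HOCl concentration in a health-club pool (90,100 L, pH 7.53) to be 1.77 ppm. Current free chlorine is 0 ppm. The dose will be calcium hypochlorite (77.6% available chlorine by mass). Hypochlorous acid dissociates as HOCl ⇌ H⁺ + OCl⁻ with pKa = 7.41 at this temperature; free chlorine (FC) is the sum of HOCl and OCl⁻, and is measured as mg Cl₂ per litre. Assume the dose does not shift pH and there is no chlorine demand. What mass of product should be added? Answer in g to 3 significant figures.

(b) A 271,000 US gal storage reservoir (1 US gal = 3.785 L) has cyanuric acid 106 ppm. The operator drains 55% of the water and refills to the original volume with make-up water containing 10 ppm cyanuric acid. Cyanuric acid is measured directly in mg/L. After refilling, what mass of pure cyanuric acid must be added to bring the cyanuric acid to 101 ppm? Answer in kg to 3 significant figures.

(a) 476 g; (b) 49.0 kg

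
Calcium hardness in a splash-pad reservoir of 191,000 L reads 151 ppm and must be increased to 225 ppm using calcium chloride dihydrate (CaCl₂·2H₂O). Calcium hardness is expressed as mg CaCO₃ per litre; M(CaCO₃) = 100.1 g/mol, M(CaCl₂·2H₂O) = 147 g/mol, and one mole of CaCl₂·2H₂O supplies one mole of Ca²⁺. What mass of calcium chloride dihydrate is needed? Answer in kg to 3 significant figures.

20.8 kg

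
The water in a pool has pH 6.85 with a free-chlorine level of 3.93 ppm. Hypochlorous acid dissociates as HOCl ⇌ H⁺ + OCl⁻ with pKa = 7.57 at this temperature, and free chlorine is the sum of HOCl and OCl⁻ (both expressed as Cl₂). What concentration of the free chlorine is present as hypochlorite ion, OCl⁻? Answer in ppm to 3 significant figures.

[OCl⁻]/[HOCl] = 10^(pH − pKa) = 10^(6.85 − 7.57) = 10^-0.72 = 0.1905.
Fraction as HOCl = 1 / (1 + 0.1905) = 0.84.
OCl⁻ = (1 − 0.84) × 3.93 ppm = 0.629 ppm.

0.629 ppm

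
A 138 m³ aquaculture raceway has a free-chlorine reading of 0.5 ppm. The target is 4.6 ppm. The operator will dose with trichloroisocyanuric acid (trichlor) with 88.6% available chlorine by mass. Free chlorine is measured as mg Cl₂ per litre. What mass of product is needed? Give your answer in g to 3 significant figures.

639 g

Volume: 138 m³ = 138,000 L.
Chlorine deficit: 4.6 − 0.5 = 4.1 ppm = 4.1 mg/L as Cl₂.
Cl₂ equivalent needed: 4.1 mg/L × 138,000 L = 565,800 mg = 565.8 g.
Product at 88.6% available chlorine: 565.8 / 0.886 = 638.6 g.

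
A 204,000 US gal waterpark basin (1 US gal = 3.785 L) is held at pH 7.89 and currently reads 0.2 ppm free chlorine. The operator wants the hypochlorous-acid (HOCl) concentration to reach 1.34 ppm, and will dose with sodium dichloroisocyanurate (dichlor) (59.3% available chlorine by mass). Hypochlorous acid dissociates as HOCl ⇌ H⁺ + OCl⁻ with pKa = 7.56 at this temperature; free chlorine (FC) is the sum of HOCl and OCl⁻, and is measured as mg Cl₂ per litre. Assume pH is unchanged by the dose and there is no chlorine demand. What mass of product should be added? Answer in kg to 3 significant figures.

Volume: 204,000 US gal × 3.785 L/gal = 772,140 L.
[OCl⁻]/[HOCl] = 10^(pH − pKa) = 10^(7.89 − 7.56) = 2.138; fraction as HOCl = 1/(1 + 2.138) = 0.3187.
Free chlorine required for 1.34 ppm HOCl: 1.34 / 0.3187 = 4.205 ppm.
FC to add: 4.205 − 0.2 = 4.005 mg/L as Cl₂.
Cl₂ equivalent: 4.005 mg/L × 772,140 L = 3092 g.
Product at 59.3% available Cl: 3092 / 0.593 = 5215 g.

5.21 kg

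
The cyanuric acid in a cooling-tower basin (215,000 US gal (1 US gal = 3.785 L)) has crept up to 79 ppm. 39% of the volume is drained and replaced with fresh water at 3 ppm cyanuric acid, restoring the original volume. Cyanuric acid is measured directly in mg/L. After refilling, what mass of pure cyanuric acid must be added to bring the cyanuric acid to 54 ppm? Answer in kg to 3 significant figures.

Volume: 215,000 US gal × 3.785 L/gal = 813,775 L.
After draining 39% and refilling: 79 × 0.61 + 3 × 0.39 = 49.36 ppm.
Deficit to target: 54 − 49.36 = 4.64 mg/L.
Mass: 4.64 mg/L × 813,775 L = 3776 g cyanuric acid.

3.78 kg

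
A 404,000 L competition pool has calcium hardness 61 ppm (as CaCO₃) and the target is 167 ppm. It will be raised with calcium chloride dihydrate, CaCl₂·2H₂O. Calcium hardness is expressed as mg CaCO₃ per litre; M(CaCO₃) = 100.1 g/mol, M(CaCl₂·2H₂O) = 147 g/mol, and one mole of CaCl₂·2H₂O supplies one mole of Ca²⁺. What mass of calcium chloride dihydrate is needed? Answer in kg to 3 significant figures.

62.9 kg

Hardness to add: (167 − 61) = 106 mg/L as CaCO₃ × 404,000 L = 42,820 g as CaCO₃.
Moles of Ca²⁺ (1 mol Ca²⁺ ≡ 1 mol CaCO₃): 42,820 / 100.1 g/mol = 427.8 mol.
Mass of CaCl₂·2H₂O: 427.8 × 147 = 62,890 g.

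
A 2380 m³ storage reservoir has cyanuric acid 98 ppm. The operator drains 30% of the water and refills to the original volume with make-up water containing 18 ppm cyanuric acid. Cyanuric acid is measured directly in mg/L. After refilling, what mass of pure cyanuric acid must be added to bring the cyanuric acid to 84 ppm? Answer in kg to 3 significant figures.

23.8 kg

Volume: 2380 m³ = 2,380,000 L.
After draining 30% and refilling: 98 × 0.70 + 18 × 0.30 = 74 ppm.
Deficit to target: 84 − 74 = 10 mg/L.
Mass: 10 mg/L × 2,380,000 L = 23,800 g cyanuric acid.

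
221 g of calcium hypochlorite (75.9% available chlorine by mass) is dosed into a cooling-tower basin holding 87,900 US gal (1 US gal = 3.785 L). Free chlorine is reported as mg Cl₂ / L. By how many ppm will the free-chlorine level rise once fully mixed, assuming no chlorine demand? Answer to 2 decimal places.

Volume: 87,900 US gal × 3.785 L/gal = 332,702 L.
Available chlorine delivered: 221 g × 0.759 = 167.7 g as Cl₂.
Concentration rise: 167.7 g / 332,702 L = 0.5042 mg/L = 0.50 ppm.

0.50 ppm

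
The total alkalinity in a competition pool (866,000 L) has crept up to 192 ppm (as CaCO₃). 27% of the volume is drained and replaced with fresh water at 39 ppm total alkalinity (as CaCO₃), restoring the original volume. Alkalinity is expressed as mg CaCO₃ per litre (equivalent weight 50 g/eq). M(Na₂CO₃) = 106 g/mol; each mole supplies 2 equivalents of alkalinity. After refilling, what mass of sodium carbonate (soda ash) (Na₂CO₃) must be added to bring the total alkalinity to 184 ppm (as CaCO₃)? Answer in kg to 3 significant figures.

30.6 kg

After draining 27% and refilling: 192 × 0.73 + 39 × 0.27 = 150.69 ppm.
Deficit to target: 184 − 150.69 = 33.31 mg/L.
As CaCO₃: 33.31 mg/L × 866,000 L = 28,850 g; ÷ 50 g/eq ÷ 2 = 288.5 mol Na₂CO₃.
Mass: 288.5 × 106 = 30,580 g.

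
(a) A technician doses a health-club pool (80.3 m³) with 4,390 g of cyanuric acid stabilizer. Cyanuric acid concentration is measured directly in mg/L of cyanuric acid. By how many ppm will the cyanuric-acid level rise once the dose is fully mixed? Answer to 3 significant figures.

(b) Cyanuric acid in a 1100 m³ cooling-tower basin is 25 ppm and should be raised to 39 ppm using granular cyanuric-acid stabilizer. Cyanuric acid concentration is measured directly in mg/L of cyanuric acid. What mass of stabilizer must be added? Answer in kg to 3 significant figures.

(a) 54.7 ppm; (b) 15.4 kg

(a) Volume: 80.3 m³ = 80,300 L.
(a) Rise: 4,390 g / 80,300 L × 1000 = 54.67 mg/L.

(b) Volume: 1100 m³ = 1,100,000 L.
(b) CYA to add: (39 − 25) = 14 mg/L × 1,100,000 L = 15,400 g cyanuric acid.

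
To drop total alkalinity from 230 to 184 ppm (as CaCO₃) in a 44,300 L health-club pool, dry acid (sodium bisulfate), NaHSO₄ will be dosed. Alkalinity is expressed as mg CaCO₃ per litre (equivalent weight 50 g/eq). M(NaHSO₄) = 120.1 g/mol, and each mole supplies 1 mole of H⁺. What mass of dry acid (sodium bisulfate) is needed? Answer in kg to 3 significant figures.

4.89 kg

Alkalinity to neutralize: (230 − 184) = 46 mg/L as CaCO₃ × 44,300 L = 2038 g as CaCO₃.
Equivalents of H⁺ required: 2038 ÷ 50 g/eq = 40.76 eq = 40.76 mol NaHSO₄.
Mass of NaHSO₄: 40.76 × 120.1 = 4895 g.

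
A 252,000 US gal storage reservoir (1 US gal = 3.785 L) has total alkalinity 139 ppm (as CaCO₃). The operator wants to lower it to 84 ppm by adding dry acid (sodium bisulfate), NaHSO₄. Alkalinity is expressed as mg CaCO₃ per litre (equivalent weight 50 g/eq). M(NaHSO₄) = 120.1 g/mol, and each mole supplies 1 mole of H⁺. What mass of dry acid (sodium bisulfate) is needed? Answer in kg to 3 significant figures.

126 kg

Volume: 252,000 US gal × 3.785 L/gal = 953,820 L.
Alkalinity to neutralize: (139 − 84) = 55 mg/L as CaCO₃ × 953,820 L = 52,460 g as CaCO₃.
Equivalents of H⁺ required: 52,460 ÷ 50 g/eq = 1049 eq = 1049 mol NaHSO₄.
Mass of NaHSO₄: 1049 × 120.1 = 126,000 g.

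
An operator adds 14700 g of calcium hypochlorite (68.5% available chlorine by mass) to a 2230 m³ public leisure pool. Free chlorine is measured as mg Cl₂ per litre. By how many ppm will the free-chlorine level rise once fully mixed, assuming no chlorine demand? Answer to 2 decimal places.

Volume: 2230 m³ = 2,230,000 L.
Available chlorine delivered: 14,700 g × 0.685 = 10,070 g as Cl₂.
Concentration rise: 10,070 g / 2,230,000 L = 4.515 mg/L = 4.52 ppm.

4.52 ppm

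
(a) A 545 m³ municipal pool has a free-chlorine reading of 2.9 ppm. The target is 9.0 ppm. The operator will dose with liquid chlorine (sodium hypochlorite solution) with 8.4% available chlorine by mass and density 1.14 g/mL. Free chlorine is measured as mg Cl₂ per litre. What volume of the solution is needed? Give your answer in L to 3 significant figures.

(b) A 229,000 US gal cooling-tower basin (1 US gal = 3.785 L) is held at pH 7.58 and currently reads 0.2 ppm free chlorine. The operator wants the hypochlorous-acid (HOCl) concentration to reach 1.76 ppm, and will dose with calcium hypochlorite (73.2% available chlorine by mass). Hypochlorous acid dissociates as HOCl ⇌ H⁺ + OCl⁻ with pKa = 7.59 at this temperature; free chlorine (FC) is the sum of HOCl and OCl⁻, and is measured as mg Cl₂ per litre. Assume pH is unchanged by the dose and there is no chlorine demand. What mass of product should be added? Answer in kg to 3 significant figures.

(a) 34.7 L; (b) 3.88 kg

(a) Volume: 545 m³ = 545,000 L.
(a) Chlorine deficit: 9.0 − 2.9 = 6.1 ppm = 6.1 mg/L as Cl₂.
(a) Cl₂ equivalent needed: 6.1 mg/L × 545,000 L = 3,324,000 mg = 3324 g.
(a) Product at 8.4% available chlorine: 3324 / 0.084 = 39,580 g.
(a) Volume at density 1.14 g/mL: 39,580 g ÷ 1.14 g/mL = 34,720 mL.

(b) Volume: 229,000 US gal × 3.785 L/gal = 866,765 L.
(b) [OCl⁻]/[HOCl] = 10^(pH − pKa) = 10^(7.58 − 7.59) = 0.9772; fraction as HOCl = 1/(1 + 0.9772) = 0.5058.
(b) Free chlorine required for 1.76 ppm HOCl: 1.76 / 0.5058 = 3.48 ppm.
(b) FC to add: 3.48 − 0.2 = 3.28 mg/L as Cl₂.
(b) Cl₂ equivalent: 3.28 mg/L × 866,765 L = 2843 g.
(b) Product at 73.2% available Cl: 2843 / 0.732 = 3884 g.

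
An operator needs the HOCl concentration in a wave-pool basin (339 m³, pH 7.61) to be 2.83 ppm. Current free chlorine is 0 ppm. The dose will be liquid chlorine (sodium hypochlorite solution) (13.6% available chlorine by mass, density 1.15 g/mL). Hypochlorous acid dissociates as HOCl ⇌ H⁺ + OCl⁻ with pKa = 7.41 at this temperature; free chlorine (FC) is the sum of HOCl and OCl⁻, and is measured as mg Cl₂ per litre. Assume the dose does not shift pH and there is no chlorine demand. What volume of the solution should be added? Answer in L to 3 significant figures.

15.9 L

Volume: 339 m³ = 339,000 L.
[OCl⁻]/[HOCl] = 10^(pH − pKa) = 10^(7.61 − 7.41) = 1.585; fraction as HOCl = 1/(1 + 1.585) = 0.3869.
Free chlorine required for 2.83 ppm HOCl: 2.83 / 0.3869 = 7.315 ppm.
FC to add: 7.315 − 0 = 7.315 mg/L as Cl₂.
Cl₂ equivalent: 7.315 mg/L × 339,000 L = 2480 g.
Product at 13.6% available Cl: 2480 / 0.136 = 18,230 g.
Volume: 18,230 g ÷ 1.15 g/mL = 15,860 mL.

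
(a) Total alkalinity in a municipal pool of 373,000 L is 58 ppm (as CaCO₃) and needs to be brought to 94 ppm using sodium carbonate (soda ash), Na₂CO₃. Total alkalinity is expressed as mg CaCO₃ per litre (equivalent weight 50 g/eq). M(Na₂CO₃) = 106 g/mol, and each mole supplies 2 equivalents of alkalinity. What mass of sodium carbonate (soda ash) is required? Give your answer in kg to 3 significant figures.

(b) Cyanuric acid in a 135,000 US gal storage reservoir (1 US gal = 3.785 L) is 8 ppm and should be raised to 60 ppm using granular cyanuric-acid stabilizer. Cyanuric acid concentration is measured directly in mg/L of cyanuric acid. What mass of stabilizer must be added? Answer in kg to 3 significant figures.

(a) Alkalinity to add: (94 − 58) = 36 mg/L as CaCO₃ × 373,000 L = 13,430 g as CaCO₃.
(a) Equivalents: 13,430 g ÷ 50 g/eq = 268.6 eq.
(a) Each mole of Na₂CO₃ supplies 2 eq, so 268.6 / 2 = 134.3 mol.
(a) Mass: 134.3 mol × 106 g/mol = 14,230 g.

(b) Volume: 135,000 US gal × 3.785 L/gal = 510,975 L.
(b) CYA to add: (60 − 8) = 52 mg/L × 510,975 L = 26,570 g cyanuric acid.

(a) 14.2 kg; (b) 26.6 kg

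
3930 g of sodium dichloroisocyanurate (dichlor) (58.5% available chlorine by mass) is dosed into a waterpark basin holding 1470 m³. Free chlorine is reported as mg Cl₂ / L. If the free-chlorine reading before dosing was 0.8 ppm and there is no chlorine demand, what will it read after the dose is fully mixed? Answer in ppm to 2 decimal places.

Volume: 1470 m³ = 1,470,000 L.
Available chlorine delivered: 3930 g × 0.585 = 2299 g as Cl₂.
Concentration rise: 2299 g / 1,470,000 L = 1.564 mg/L = 1.56 ppm.
Final FC: 0.8 + 1.56 = 2.36 ppm.

2.36 ppm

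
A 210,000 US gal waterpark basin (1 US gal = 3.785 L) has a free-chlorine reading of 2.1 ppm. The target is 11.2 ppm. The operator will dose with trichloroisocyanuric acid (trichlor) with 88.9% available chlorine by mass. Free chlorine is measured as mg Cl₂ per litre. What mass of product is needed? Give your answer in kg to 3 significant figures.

8.14 kg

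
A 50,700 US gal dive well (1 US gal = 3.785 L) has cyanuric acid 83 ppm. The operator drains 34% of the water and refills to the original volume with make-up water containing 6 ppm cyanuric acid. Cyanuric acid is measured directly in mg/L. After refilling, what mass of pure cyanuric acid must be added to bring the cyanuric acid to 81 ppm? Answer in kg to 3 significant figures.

4.64 kg

Volume: 50,700 US gal × 3.785 L/gal = 191,900 L.
After draining 34% and refilling: 83 × 0.66 + 6 × 0.34 = 56.82 ppm.
Deficit to target: 81 − 56.82 = 24.18 mg/L.
Mass: 24.18 mg/L × 191,900 L = 4640 g cyanuric acid.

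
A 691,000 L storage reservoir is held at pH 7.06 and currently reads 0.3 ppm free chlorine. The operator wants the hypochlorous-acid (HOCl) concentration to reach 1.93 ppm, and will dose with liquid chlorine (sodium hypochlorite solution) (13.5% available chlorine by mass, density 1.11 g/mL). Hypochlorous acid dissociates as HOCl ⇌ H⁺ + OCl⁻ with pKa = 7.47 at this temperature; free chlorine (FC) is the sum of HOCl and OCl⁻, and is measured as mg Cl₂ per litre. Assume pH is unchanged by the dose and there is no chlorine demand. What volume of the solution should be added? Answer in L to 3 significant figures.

[OCl⁻]/[HOCl] = 10^(pH − pKa) = 10^(7.06 − 7.47) = 0.389; fraction as HOCl = 1/(1 + 0.389) = 0.7199.
Free chlorine required for 1.93 ppm HOCl: 1.93 / 0.7199 = 2.681 ppm.
FC to add: 2.681 − 0.3 = 2.381 mg/L as Cl₂.
Cl₂ equivalent: 2.381 mg/L × 691,000 L = 1645 g.
Product at 13.5% available Cl: 1645 / 0.135 = 12,190 g.
Volume: 12,190 g ÷ 1.11 g/mL = 10,980 mL.

11.0 L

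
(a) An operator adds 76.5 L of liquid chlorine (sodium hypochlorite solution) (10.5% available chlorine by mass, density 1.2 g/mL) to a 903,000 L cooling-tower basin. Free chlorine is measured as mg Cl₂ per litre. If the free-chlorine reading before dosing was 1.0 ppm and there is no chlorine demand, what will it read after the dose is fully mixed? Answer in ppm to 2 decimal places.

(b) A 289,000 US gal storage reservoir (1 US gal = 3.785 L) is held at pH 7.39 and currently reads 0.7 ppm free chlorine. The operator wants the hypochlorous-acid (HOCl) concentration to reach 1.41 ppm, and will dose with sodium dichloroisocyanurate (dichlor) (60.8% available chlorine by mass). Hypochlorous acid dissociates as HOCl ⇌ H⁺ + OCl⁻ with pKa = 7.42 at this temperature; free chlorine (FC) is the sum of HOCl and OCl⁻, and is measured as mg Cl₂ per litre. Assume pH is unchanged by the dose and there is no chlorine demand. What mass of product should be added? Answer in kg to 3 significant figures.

(a) 11.67 ppm; (b) 3.64 kg

(a) Mass of solution: 76.5 L × 1000 mL/L × 1.2 g/mL = 91,800 g.
(a) Available chlorine delivered: 91,800 g × 0.105 = 9639 g as Cl₂.
(a) Concentration rise: 9639 g / 903,000 L = 10.67 mg/L = 10.67 ppm.
(a) Final FC: 1.0 + 10.67 = 11.67 ppm.

(b) Volume: 289,000 US gal × 3.785 L/gal = 1,093,865 L.
(b) [OCl⁻]/[HOCl] = 10^(pH − pKa) = 10^(7.39 − 7.42) = 0.9333; fraction as HOCl = 1/(1 + 0.9333) = 0.5173.
(b) Free chlorine required for 1.41 ppm HOCl: 1.41 / 0.5173 = 2.726 ppm.
(b) FC to add: 2.726 − 0.7 = 2.026 mg/L as Cl₂.
(b) Cl₂ equivalent: 2.026 mg/L × 1,093,865 L = 2216 g.
(b) Product at 60.8% available Cl: 2216 / 0.608 = 3645 g.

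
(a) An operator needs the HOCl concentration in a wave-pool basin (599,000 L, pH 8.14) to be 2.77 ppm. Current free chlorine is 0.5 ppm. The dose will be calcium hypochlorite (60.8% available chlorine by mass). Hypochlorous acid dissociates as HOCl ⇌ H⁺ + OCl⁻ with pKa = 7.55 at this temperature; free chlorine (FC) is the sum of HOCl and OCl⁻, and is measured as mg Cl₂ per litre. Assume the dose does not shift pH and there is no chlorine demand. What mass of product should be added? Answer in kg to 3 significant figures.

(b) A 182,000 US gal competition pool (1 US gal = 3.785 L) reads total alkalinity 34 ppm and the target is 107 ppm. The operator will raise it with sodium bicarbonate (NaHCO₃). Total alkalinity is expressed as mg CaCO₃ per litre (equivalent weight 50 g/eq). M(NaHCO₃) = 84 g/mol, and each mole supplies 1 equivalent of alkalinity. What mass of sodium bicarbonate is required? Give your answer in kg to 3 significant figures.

(a) [OCl⁻]/[HOCl] = 10^(pH − pKa) = 10^(8.14 − 7.55) = 3.89; fraction as HOCl = 1/(1 + 3.89) = 0.2045.
(a) Free chlorine required for 2.77 ppm HOCl: 2.77 / 0.2045 = 13.55 ppm.
(a) FC to add: 13.55 − 0.5 = 13.05 mg/L as Cl₂.
(a) Cl₂ equivalent: 13.05 mg/L × 599,000 L = 7815 g.
(a) Product at 60.8% available Cl: 7815 / 0.608 = 12,850 g.

(b) Volume: 182,000 US gal × 3.785 L/gal = 688,870 L.
(b) Alkalinity to add: (107 − 34) = 73 mg/L as CaCO₃ × 688,870 L = 50,290 g as CaCO₃.
(b) Equivalents: 50,290 g ÷ 50 g/eq = 1006 eq.
(b) NaHCO₃ supplies 1 eq per mole → 1006 mol.
(b) Mass: 1006 mol × 84 g/mol = 84,480 g.

(a) 12.9 kg; (b) 84.5 kg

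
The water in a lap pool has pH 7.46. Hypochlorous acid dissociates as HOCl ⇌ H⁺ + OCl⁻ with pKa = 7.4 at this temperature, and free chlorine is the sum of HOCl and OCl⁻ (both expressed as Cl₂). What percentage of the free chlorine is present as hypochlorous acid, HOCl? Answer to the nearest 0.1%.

[OCl⁻]/[HOCl] = 10^(pH − pKa) = 10^(7.46 − 7.4) = 10^0.06 = 1.148.
Fraction as HOCl = 1 / (1 + 1.148) = 0.4655.

46.6%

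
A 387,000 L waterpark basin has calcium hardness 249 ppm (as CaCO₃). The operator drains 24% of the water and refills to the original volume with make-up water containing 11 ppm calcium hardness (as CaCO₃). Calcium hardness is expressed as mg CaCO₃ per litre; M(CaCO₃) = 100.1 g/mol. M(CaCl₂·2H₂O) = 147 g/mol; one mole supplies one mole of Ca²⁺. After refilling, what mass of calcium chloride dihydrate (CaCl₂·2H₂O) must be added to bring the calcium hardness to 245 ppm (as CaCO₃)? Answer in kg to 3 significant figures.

30.2 kg

After draining 24% and refilling: 249 × 0.76 + 11 × 0.24 = 191.88 ppm.
Deficit to target: 245 − 191.88 = 53.12 mg/L.
As CaCO₃: 53.12 mg/L × 387,000 L = 20,560 g; ÷ 100.1 = 205.4 mol Ca²⁺.
Mass: 205.4 × 147 = 30,190 g.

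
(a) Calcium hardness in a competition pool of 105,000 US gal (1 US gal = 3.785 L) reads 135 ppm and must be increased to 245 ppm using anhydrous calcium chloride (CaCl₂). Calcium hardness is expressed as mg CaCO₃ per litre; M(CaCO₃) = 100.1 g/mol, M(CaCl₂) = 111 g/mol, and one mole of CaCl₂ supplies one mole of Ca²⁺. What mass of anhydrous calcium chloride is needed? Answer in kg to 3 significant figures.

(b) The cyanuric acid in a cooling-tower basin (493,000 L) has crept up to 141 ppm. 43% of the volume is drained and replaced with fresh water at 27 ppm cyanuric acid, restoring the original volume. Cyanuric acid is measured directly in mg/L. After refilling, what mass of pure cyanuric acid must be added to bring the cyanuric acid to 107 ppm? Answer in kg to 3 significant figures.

(a) 48.5 kg; (b) 7.40 kg

(a) Volume: 105,000 US gal × 3.785 L/gal = 397,425 L.
(a) Hardness to add: (245 − 135) = 110 mg/L as CaCO₃ × 397,425 L = 43,720 g as CaCO₃.
(a) Moles of Ca²⁺ (1 mol Ca²⁺ ≡ 1 mol CaCO₃): 43,720 / 100.1 g/mol = 436.7 mol.
(a) Mass of CaCl₂: 436.7 × 111 = 48,480 g.

(b) After draining 43% and refilling: 141 × 0.57 + 27 × 0.43 = 91.98 ppm.
(b) Deficit to target: 107 − 91.98 = 15.02 mg/L.
(b) Mass: 15.02 mg/L × 493,000 L = 7405 g cyanuric acid.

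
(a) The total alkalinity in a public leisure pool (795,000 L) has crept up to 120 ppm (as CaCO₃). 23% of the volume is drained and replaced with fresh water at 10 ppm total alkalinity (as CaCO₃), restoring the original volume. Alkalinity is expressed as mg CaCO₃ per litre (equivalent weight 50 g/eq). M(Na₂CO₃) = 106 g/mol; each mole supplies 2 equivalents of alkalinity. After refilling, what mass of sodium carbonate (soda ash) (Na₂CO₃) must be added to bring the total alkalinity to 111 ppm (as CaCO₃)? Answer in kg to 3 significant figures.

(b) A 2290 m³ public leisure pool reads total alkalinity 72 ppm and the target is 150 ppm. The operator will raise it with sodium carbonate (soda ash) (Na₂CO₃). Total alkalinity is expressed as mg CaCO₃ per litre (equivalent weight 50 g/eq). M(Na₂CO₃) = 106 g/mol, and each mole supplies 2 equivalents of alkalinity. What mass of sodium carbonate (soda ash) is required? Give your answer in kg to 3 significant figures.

(a) 13.7 kg; (b) 189 kg

(a) After draining 23% and refilling: 120 × 0.77 + 10 × 0.23 = 94.7 ppm.
(a) Deficit to target: 111 − 94.7 = 16.3 mg/L.
(a) As CaCO₃: 16.3 mg/L × 795,000 L = 12,960 g; ÷ 50 g/eq ÷ 2 = 129.6 mol Na₂CO₃.
(a) Mass: 129.6 × 106 = 13,740 g.

(b) Volume: 2290 m³ = 2,290,000 L.
(b) Alkalinity to add: (150 − 72) = 78 mg/L as CaCO₃ × 2,290,000 L = 178,600 g as CaCO₃.
(b) Equivalents: 178,600 g ÷ 50 g/eq = 3572 eq.
(b) Each mole of Na₂CO₃ supplies 2 eq, so 3572 / 2 = 1786 mol.
(b) Mass: 1786 mol × 106 g/mol = 189,300 g.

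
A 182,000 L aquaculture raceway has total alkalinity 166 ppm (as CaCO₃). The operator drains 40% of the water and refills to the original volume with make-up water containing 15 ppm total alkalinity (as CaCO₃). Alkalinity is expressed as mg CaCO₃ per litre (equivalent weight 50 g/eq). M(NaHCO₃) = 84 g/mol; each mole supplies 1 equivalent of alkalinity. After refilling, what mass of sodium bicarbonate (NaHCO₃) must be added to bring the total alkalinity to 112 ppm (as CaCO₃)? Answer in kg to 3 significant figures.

1.96 kg

After draining 40% and refilling: 166 × 0.60 + 15 × 0.40 = 105.6 ppm.
Deficit to target: 112 − 105.6 = 6.4 mg/L.
As CaCO₃: 6.4 mg/L × 182,000 L = 1165 g; ÷ 50 g/eq ÷ 1 = 23.3 mol NaHCO₃.
Mass: 23.3 × 84 = 1957 g.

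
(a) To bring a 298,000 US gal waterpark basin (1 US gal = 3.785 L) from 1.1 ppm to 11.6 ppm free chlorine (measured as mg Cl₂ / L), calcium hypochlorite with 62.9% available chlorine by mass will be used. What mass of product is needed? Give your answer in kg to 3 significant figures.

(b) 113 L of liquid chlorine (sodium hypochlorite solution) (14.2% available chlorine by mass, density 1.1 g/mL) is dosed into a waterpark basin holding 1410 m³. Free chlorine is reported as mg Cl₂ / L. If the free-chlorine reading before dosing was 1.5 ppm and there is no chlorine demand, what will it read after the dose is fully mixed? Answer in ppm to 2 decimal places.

(a) Volume: 298,000 US gal × 3.785 L/gal = 1,127,930 L.
(a) Chlorine deficit: 11.6 − 1.1 = 10.5 ppm = 10.5 mg/L as Cl₂.
(a) Cl₂ equivalent needed: 10.5 mg/L × 1,127,930 L = 11,840,000 mg = 11,840 g.
(a) Product at 62.9% available chlorine: 11,840 / 0.629 = 18,830 g.

(b) Volume: 1410 m³ = 1,410,000 L.
(b) Mass of solution: 113 L × 1000 mL/L × 1.1 g/mL = 124,300 g.
(b) Available chlorine delivered: 124,300 g × 0.142 = 17,650 g as Cl₂.
(b) Concentration rise: 17,650 g / 1,410,000 L = 12.52 mg/L = 12.52 ppm.
(b) Final FC: 1.5 + 12.52 = 14.02 ppm.

(a) 18.8 kg; (b) 14.02 ppm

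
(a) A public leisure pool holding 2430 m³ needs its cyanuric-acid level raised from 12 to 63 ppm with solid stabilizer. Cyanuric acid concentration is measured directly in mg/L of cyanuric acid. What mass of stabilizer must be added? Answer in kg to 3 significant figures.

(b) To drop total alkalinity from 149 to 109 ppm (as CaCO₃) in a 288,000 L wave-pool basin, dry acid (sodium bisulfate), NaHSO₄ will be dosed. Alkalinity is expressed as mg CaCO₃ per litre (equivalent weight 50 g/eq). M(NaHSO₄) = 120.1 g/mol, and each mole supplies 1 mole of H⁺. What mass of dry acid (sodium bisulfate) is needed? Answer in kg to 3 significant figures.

(a) Volume: 2430 m³ = 2,430,000 L.
(a) CYA to add: (63 − 12) = 51 mg/L × 2,430,000 L = 123,900 g cyanuric acid.

(b) Alkalinity to neutralize: (149 − 109) = 40 mg/L as CaCO₃ × 288,000 L = 11,520 g as CaCO₃.
(b) Equivalents of H⁺ required: 11,520 ÷ 50 g/eq = 230.4 eq = 230.4 mol NaHSO₄.
(b) Mass of NaHSO₄: 230.4 × 120.1 = 27,670 g.

(a) 124 kg; (b) 27.7 kg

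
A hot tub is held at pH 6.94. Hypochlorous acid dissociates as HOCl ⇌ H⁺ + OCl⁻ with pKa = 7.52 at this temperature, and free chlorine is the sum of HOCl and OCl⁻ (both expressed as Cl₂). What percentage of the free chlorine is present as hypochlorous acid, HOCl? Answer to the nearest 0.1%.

[OCl⁻]/[HOCl] = 10^(pH − pKa) = 10^(6.94 − 7.52) = 10^-0.58 = 0.263.
Fraction as HOCl = 1 / (1 + 0.263) = 0.7917.

79.2%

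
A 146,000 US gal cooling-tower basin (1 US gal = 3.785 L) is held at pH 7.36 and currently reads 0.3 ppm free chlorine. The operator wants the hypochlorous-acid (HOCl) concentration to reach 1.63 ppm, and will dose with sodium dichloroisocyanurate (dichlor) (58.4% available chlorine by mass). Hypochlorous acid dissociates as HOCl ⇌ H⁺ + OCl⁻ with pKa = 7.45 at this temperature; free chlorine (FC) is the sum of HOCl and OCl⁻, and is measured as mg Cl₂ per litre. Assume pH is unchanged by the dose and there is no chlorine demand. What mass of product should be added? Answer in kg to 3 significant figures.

2.51 kg

Volume: 146,000 US gal × 3.785 L/gal = 552,610 L.
[OCl⁻]/[HOCl] = 10^(pH − pKa) = 10^(7.36 − 7.45) = 0.8128; fraction as HOCl = 1/(1 + 0.8128) = 0.5516.
Free chlorine required for 1.63 ppm HOCl: 1.63 / 0.5516 = 2.955 ppm.
FC to add: 2.955 − 0.3 = 2.655 mg/L as Cl₂.
Cl₂ equivalent: 2.655 mg/L × 552,610 L = 1467 g.
Product at 58.4% available Cl: 1467 / 0.584 = 2512 g.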